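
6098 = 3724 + 2374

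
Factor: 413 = 7^1*59^1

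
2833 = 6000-3167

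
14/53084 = 7/26542 ≈ 0.000264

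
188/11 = 17 + 1/11 ≈ 17.09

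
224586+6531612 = 6756198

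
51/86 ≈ 0.593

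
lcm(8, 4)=8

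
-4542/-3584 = 1 + 479/1792 ≈ 1.27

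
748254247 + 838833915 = 1587088162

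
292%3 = 1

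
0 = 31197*0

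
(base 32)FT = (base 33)FE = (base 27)IN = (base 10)509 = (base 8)775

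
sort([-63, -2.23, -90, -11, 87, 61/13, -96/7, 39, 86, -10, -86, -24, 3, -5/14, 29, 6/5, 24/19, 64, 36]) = [-90, -86, -63, -24, -96/7, -11, -10, -2.23, -5/14, 6/5, 24/19, 3, 61/13, 29, 36, 39, 64, 86, 87]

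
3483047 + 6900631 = 10383678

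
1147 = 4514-3367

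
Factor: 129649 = 13^1 * 9973^1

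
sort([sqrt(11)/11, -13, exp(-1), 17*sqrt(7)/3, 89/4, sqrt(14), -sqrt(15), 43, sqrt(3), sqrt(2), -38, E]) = [-38, -13, -sqrt(15), sqrt(11)/11, exp(-1), sqrt(2), sqrt(3), E, sqrt(14), 17*sqrt(7)/3, 89/4, 43]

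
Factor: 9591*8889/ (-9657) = -1*23^1*29^ (-1)*37^ (-1)*139^1*2963^1 = -9472711/1073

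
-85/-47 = 1+38/47 ≈ 1.81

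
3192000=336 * 9500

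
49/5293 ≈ 0.00926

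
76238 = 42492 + 33746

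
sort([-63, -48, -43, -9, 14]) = [-63, -48, -43, -9, 14]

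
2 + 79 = 81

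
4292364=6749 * 636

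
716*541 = 387356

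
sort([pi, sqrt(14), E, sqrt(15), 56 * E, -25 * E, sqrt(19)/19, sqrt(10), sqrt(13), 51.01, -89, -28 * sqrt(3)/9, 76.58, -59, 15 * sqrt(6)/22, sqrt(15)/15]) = [-89, -25 * E, -59, -28 * sqrt(3)/9, sqrt(19)/19, sqrt(15)/15, 15 * sqrt(6)/22, E, pi, sqrt(10), sqrt(13), sqrt(14), sqrt(15), 51.01, 76.58, 56 * E]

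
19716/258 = 76+18/43 ≈ 76.42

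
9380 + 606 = 9986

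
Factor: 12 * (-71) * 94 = -1 * 2^3 * 3^1 * 47^1 * 71^1 = -80088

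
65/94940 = 13/18988 ≈ 0.000685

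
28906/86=14453/43 ≈ 336.12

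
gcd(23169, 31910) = 1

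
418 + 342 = 760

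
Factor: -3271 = -1*3271^1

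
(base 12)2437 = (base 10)4075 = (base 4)333223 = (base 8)7753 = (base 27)5fp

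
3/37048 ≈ 0.0000810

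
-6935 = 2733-9668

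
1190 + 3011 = 4201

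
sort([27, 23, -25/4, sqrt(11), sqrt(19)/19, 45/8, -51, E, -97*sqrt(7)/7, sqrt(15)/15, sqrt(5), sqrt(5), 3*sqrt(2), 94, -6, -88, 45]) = [-88, -51, -97*sqrt(7)/7, -25/4, -6, sqrt(19)/19, sqrt(15)/15, sqrt(5), sqrt(5), E, sqrt(11), 3*sqrt(2), 45/8, 23, 27, 45, 94]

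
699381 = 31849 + 667532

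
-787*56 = -44072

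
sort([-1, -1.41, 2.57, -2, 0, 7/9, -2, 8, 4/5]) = [-2, -2, -1.41, -1, 0, 7/9, 4/5, 2.57, 8]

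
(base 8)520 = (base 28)c0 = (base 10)336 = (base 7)660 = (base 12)240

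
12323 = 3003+9320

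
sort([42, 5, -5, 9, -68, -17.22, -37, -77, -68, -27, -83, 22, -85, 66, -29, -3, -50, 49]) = [-85, -83, -77, -68, -68, -50, -37, -29, -27, -17.22, -5, -3, 5, 9, 22, 42, 49, 66]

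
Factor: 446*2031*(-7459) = -1*2^1*3^1*223^1*677^1*7459^1 = -6756556134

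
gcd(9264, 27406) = 386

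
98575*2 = 197150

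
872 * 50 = 43600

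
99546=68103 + 31443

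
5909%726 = 101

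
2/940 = 1/470 ≈ 0.00213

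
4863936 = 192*25333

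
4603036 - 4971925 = -368889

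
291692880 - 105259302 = 186433578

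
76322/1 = 76322 = 76322.00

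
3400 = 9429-6029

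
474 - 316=158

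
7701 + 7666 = 15367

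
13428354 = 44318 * 303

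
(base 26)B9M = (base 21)H96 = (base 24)D8C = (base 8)17014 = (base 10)7692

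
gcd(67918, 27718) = 2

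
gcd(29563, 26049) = 1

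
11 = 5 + 6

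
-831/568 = -1 - 263/568 ≈ -1.46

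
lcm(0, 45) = 0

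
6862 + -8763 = -1901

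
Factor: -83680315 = -1 * 5^1 * 31^1 * 277^1 * 1949^1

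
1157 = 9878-8721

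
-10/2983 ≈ -0.00335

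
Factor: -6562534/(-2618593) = 2^1*11^1*317^1*941^1*2618593^(-1)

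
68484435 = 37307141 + 31177294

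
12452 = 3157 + 9295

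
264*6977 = 1841928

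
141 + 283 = 424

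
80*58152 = 4652160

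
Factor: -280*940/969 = -1*2^5*3^(-1)*5^2*7^1*17^(-1)*19^(-1)*47^1 = -263200/969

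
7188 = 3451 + 3737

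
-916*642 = -588072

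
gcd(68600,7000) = 1400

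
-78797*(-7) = 551579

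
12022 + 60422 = 72444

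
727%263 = 201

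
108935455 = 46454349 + 62481106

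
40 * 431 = 17240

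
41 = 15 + 26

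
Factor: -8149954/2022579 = -1*2^1*3^(-2)*13^(-1)*59^(-1)*293^(-1)*4074977^1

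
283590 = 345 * 822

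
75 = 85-10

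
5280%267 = 207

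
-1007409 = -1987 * 507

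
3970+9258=13228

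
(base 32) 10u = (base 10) 1054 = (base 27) 1c1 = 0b10000011110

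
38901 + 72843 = 111744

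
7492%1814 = 236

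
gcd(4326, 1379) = 7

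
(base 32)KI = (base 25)118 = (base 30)LS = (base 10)658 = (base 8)1222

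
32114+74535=106649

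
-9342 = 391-9733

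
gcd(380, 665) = 95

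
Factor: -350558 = -1*2^1*13^1*97^1*139^1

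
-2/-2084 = 1/1042 ≈ 0.000960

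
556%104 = 36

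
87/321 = 29/107 ≈ 0.271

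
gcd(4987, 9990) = 1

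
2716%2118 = 598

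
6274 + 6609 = 12883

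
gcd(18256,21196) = 28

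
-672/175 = -3 - 21/25 = -3.84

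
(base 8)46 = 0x26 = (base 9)42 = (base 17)24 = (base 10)38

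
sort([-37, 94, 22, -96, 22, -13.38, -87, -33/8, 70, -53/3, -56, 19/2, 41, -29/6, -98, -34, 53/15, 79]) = [-98, -96, -87, -56, -37, -34, -53/3, -13.38, -29/6, -33/8, 53/15, 19/2, 22, 22, 41, 70, 79, 94]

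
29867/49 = 609 + 26/49 ≈ 609.53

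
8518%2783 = 169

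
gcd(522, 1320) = 6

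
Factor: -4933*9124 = -1*2^2*2281^1*4933^1 = -45008692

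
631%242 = 147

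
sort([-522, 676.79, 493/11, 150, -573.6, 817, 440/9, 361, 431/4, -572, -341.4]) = [-573.6, -572, -522, -341.4, 493/11, 440/9, 431/4, 150, 361, 676.79, 817]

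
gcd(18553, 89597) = 1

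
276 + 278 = 554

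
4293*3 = 12879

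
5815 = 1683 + 4132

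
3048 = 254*12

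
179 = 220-41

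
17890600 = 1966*9100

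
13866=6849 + 7017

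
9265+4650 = 13915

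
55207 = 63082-7875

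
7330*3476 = 25479080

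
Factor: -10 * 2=-1 * 2^2 * 5^1=-20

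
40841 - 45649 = -4808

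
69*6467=446223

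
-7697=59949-67646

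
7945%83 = 60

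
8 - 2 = 6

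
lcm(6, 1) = 6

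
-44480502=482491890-526972392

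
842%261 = 59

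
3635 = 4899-1264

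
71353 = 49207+22146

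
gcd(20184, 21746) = 2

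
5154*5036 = 25955544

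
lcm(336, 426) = 23856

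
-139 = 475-614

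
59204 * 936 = 55414944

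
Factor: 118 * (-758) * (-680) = 2^5 * 5^1 * 17^1 * 59^1 * 379^1 = 60821920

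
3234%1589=56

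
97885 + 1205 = 99090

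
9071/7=1295 + 6/7 ≈ 1295.86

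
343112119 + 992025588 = 1335137707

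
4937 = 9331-4394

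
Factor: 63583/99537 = 3^(-1) * 13^1 * 67^1 * 73^1 * 33179^(-1)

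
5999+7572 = 13571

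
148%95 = 53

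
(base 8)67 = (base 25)25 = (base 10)55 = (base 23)29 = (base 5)210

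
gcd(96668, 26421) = 1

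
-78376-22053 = -100429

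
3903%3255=648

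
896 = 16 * 56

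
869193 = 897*969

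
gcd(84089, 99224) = 1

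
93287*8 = 746296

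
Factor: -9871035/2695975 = -1 * 3^1 * 5^(-1) * 107839^(-1) * 658069^1 = -1974207/539195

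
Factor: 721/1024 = 2^(-10) * 7^1 * 103^1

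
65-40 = 25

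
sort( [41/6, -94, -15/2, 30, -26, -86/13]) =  [-94, -26, -15/2, -86/13, 41/6, 30]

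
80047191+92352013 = 172399204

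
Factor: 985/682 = 2^(-1)*5^1*11^(-1)*31^(-1)*197^1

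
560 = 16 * 35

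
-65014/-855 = 76 + 34/855 ≈ 76.04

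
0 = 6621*0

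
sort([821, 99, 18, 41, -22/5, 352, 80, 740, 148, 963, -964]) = [-964, -22/5, 18, 41, 80, 99, 148, 352, 740, 821, 963]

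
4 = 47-43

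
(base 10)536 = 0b1000011000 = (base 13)323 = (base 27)jn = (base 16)218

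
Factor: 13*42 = 2^1*3^1*7^1*13^1 = 546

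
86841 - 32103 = 54738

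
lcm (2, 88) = 88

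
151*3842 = 580142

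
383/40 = 9+23/40≈9.58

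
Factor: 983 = 983^1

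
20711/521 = 39 + 392/521 ≈ 39.75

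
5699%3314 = 2385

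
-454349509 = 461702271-916051780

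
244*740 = 180560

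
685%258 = 169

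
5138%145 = 63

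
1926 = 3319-1393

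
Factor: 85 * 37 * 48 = 2^4 * 3^1 * 5^1 * 17^1 * 37^1 = 150960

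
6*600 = 3600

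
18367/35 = 524 + 27/35 ≈ 524.77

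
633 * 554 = 350682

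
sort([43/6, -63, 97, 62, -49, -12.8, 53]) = [-63, -49, -12.8, 43/6, 53, 62, 97]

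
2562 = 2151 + 411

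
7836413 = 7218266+618147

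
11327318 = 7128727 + 4198591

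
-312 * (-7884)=2459808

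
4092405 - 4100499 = -8094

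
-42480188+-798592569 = -841072757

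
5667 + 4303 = 9970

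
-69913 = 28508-98421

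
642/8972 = 321/4486 ≈ 0.0716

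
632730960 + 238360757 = 871091717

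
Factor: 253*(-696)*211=-1*2^3*3^1*11^1*23^1*29^1*211^1=-37154568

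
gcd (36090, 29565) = 45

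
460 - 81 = 379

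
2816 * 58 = 163328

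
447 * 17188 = 7683036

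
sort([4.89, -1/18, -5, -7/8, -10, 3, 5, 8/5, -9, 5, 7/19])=[-10, -9, -5, -7/8, -1/18, 7/19, 8/5, 3, 4.89, 5, 5]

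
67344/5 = 13468+4/5 = 13468.80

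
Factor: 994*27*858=2^2*3^4*7^1*11^1*13^1*71^1=23027004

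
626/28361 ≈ 0.0221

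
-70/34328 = -5/2452 ≈ -0.00204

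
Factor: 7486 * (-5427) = -1 * 2^1 * 3^4 * 19^1 * 67^1 * 197^1 = -40626522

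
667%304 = 59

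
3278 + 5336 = 8614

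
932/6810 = 466/3405≈0.137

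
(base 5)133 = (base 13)34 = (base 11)3a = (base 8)53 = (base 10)43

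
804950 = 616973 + 187977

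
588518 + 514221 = 1102739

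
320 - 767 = -447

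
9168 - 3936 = 5232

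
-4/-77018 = 2/38509 ≈ 0.0000519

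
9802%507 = 169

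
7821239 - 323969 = 7497270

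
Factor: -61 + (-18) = -1 * 79^1 = -79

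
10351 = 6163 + 4188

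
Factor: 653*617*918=2^1*3^3*17^1*617^1*653^1=369863118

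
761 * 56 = 42616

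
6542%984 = 638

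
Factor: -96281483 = -1*96281483^1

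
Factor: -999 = -1*3^3*37^1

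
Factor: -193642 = -1 * 2^1 * 96821^1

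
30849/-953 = -32 - 353/953 ≈ -32.37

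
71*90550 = 6429050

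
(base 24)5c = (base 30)4c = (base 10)132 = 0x84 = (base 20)6c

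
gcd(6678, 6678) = 6678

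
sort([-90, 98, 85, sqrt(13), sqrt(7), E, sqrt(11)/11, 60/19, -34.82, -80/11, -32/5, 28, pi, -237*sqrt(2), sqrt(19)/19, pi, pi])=[-237*sqrt(2), -90, -34.82, -80/11, -32/5, sqrt(19)/19, sqrt(11)/11, sqrt(7), E, pi, pi, pi, 60/19, sqrt(13), 28, 85, 98]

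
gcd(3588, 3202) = 2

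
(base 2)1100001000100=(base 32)624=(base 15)1c92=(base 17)1487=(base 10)6212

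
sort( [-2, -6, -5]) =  [-6, -5, -2]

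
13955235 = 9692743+4262492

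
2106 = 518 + 1588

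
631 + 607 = 1238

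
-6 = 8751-8757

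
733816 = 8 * 91727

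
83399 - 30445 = 52954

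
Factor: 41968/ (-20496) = -1 * 3^ (-1) * 7^ (-1) * 43^1 = -43/21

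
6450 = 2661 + 3789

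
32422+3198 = 35620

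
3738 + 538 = 4276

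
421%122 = 55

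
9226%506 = 118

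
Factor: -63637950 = -1*2^1*3^1*5^2*571^1*743^1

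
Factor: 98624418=2^1 * 3^1 * 29^1 * 83^1 * 6829^1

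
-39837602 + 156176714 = 116339112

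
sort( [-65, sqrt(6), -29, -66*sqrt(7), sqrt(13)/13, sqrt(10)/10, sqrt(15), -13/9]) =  [-66*sqrt(7), -65, -29, -13/9, sqrt(13)/13, sqrt(10)/10, sqrt(6), sqrt(15)]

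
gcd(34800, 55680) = 6960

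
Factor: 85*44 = 2^2*5^1*11^1*17^1 = 3740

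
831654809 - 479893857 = 351760952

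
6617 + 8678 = 15295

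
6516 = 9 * 724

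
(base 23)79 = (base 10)170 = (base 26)6e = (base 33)55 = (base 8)252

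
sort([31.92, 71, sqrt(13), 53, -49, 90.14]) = [-49, sqrt(13), 31.92, 53, 71, 90.14]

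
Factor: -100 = -1*2^2*5^2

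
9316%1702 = 806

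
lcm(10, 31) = 310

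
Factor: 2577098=2^1 * 17^1 * 75797^1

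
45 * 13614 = 612630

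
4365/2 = 2182 + 1/2 = 2182.50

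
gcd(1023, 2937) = 33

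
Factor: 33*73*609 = 3^2*7^1*11^1*29^1*73^1 = 1467081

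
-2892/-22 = 1446/11 ≈ 131.45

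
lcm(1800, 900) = 1800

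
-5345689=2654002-7999691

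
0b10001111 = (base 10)143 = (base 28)53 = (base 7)263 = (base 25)5i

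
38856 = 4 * 9714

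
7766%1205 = 536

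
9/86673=3/28891 ≈ 0.000104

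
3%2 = 1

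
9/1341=1/149≈0.00671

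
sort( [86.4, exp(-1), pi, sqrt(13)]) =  [exp(-1), pi, sqrt(13), 86.4]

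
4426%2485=1941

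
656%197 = 65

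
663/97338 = 221/32446≈0.00681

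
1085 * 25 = 27125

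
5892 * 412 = 2427504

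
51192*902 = 46175184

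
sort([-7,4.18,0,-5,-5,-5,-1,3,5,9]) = [-7,-5,-5,-5,-1,0,3,4.18,5,9]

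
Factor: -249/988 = -1 * 2^(-2) * 3^1 * 13^(-1) * 19^(-1) * 83^1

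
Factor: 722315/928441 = 5^1 * 11^1 * 37^(-1) * 571^1 * 1091^(-1) = 31405/40367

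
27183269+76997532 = 104180801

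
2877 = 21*137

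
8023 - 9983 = -1960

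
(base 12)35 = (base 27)1e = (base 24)1h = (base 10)41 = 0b101001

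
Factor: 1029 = 3^1*7^3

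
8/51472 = 1/6434 ≈ 0.000155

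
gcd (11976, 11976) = 11976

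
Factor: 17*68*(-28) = -1*2^4*7^1*17^2 = -32368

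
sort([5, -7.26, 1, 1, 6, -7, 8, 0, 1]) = [-7.26, -7, 0, 1, 1, 1, 5, 6, 8]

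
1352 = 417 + 935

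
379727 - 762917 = -383190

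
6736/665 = 10+86/665 ≈ 10.13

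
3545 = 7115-3570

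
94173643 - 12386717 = 81786926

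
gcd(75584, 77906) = 2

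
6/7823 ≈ 0.000767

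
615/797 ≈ 0.772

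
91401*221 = 20199621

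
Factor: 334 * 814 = 2^2 * 11^1 * 37^1 * 167^1 = 271876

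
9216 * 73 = 672768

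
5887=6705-818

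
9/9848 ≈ 0.000914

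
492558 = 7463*66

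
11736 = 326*36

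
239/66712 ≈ 0.00358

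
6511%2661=1189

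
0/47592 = 0 = 0.00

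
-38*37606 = -1429028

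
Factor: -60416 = -1 * 2^10 * 59^1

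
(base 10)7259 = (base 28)977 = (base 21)g9e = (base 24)ceb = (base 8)16133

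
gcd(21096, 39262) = 586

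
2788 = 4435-1647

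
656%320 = 16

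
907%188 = 155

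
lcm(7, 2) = 14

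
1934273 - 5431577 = -3497304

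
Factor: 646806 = 2^1 * 3^1 * 23^1 * 43^1 * 109^1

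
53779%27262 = 26517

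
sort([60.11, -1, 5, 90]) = [-1, 5, 60.11, 90]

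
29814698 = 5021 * 5938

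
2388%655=423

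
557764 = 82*6802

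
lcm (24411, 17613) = 1391427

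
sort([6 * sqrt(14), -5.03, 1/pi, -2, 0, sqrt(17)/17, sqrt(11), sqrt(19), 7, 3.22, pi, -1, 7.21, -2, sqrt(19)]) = [-5.03, -2, -2, -1, 0, sqrt(17)/17, 1/pi, pi, 3.22, sqrt(11), sqrt(19), sqrt(19), 7, 7.21, 6 * sqrt(14)]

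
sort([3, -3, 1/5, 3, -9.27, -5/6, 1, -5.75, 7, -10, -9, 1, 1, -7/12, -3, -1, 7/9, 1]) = [-10, -9.27, -9, -5.75, -3, -3, -1, -5/6, -7/12, 1/5, 7/9, 1, 1, 1, 1, 3, 3, 7]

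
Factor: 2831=19^1*149^1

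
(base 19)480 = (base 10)1596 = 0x63c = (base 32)1hs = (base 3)2012010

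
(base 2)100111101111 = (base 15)b48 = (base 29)30k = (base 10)2543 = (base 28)36n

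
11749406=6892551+4856855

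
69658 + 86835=156493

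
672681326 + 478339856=1151021182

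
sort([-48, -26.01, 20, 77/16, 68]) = [-48, -26.01, 77/16, 20, 68]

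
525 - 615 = -90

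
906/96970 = 453/48485 ≈ 0.00934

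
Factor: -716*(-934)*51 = 2^3*3^1*17^1*179^1*467^1 = 34105944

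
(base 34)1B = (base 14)33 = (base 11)41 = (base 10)45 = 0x2D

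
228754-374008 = -145254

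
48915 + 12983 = 61898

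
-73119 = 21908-95027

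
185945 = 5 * 37189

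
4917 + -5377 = -460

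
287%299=287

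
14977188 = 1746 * 8578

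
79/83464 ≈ 0.000947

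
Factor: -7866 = -1*2^1*3^2*19^1*23^1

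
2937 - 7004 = -4067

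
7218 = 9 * 802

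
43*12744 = 547992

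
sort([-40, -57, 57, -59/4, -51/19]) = [-57, -40, -59/4, -51/19, 57]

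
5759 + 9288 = 15047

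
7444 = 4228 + 3216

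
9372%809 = 473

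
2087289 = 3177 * 657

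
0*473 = 0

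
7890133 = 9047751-1157618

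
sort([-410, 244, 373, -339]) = [-410, -339, 244, 373]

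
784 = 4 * 196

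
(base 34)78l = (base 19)1446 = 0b10000011000001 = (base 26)cad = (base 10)8385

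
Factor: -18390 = -1 * 2^1 * 3^1 * 5^1 * 613^1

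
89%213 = 89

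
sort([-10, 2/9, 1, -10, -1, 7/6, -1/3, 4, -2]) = [-10, -10, -2, -1, -1/3, 2/9, 1, 7/6, 4]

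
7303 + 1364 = 8667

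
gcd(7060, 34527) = 1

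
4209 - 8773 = -4564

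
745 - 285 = 460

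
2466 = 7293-4827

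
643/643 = 1 = 1.00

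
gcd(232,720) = 8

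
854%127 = 92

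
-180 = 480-660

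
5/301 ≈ 0.0166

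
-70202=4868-75070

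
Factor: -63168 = -1*2^6*3^1*7^1*47^1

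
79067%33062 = 12943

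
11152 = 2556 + 8596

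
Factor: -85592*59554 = -1*2^4*11^1*13^1*823^1*2707^1 = -5097345968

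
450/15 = 30 = 30.00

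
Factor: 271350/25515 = 2^1 * 3^(-2) * 5^1 * 7^(-1) * 67^1 = 670/63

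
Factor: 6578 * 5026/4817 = 2^2 * 7^1 * 11^1 * 13^1 * 23^1 * 359^1 * 4817^(-1) = 33061028/4817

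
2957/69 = 42+59/69 ≈ 42.86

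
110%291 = 110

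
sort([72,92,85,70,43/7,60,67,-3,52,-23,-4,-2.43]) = [-23,-4,-3,-2.43,43/7,52,60,67,70,72,85,92]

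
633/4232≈0.150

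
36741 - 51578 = -14837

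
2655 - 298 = 2357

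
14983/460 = 32 + 263/460 ≈ 32.57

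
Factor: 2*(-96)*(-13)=2^6*3^1*13^1=2496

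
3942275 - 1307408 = 2634867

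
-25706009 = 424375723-450081732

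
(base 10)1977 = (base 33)1qu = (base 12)1189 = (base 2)11110111001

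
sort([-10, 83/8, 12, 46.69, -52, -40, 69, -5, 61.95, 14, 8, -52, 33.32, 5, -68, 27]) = [-68, -52, -52, -40, -10, -5, 5, 8, 83/8, 12, 14, 27, 33.32, 46.69, 61.95, 69]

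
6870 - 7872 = -1002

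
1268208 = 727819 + 540389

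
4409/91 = 48 + 41/91 ≈ 48.45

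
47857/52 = 920 + 17/52 ≈ 920.33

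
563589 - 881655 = -318066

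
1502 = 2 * 751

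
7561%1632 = 1033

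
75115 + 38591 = 113706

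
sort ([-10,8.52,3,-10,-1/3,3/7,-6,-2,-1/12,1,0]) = [-10,-10,-6,-2,-1/3,-1/12,0,3/7,1,3,8.52]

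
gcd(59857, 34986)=119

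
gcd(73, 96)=1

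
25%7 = 4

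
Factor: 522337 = 522337^1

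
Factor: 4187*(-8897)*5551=-1*7^2*13^1*31^1*41^1*53^1*61^1*79^1=-206784403189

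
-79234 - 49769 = -129003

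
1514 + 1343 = 2857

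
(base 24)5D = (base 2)10000101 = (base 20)6D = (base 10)133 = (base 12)B1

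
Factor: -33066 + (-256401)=-1*3^3*71^1*151^1=-289467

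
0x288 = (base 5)10043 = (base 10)648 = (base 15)2d3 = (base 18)200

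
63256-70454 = -7198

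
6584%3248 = 88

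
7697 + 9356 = 17053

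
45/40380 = 3/2692 ≈ 0.00111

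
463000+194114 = 657114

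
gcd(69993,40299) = 2121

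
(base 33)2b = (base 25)32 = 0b1001101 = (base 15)52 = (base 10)77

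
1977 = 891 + 1086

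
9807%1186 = 319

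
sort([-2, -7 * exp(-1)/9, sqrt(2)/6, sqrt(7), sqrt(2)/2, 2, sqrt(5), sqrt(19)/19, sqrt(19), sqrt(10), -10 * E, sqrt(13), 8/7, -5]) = [-10 * E, -5, -2, -7 * exp(-1)/9, sqrt(19)/19, sqrt(2)/6, sqrt(2)/2, 8/7, 2, sqrt(5), sqrt(7), sqrt(10), sqrt(13), sqrt(19)]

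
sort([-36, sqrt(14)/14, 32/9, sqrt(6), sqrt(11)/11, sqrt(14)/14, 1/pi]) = [-36, sqrt(14)/14, sqrt(14)/14, sqrt(11)/11, 1/pi, sqrt(6), 32/9]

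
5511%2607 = 297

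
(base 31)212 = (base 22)40j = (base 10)1955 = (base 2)11110100011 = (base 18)60b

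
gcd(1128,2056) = 8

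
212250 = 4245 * 50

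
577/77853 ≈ 0.00741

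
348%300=48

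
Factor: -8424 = -1 * 2^3 * 3^4 * 13^1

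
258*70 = 18060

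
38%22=16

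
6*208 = 1248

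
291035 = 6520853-6229818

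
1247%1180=67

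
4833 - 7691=-2858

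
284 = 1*284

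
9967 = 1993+7974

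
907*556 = 504292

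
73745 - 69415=4330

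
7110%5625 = 1485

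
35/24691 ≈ 0.00142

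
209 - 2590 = -2381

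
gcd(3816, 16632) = 72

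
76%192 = 76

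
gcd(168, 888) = 24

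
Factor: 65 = 5^1 * 13^1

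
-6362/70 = -3181/35 ≈ -90.89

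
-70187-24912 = -95099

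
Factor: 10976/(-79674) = -1*2^4*3^(-1)*7^1*271^(-1) = -112/813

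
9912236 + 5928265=15840501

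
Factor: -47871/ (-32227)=3^5*13^ (-1)*37^ (-1)*67^ (-1)*197^1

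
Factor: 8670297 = 3^1*31^1*93229^1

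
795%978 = 795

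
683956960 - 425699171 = 258257789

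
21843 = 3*7281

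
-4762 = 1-4763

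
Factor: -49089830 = -1 * 2^1 * 5^1 * 811^1 * 6053^1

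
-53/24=-2 - 5/24 ≈ -2.21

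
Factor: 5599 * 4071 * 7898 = 2^1 * 3^1 * 11^2 * 23^1 * 59^1 * 359^1 * 509^1 = 180023292042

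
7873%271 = 14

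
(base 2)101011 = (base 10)43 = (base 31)1c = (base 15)2d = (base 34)19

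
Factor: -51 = -1*3^1*17^1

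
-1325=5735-7060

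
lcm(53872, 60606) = 484848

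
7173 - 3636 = 3537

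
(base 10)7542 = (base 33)6ui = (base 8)16566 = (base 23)e5l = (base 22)fci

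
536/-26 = -268/13 ≈ -20.62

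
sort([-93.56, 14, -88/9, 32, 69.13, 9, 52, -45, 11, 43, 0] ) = [-93.56, -45, -88/9, 0, 9, 11, 14, 32, 43, 52, 69.13] 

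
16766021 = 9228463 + 7537558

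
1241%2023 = 1241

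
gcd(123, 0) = 123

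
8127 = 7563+564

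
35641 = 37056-1415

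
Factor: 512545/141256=2^(-3)*5^1*11^1*9319^1*17657^(-1)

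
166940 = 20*8347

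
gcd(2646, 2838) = 6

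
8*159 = 1272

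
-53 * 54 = -2862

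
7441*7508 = 55867028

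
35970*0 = 0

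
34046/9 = 3782 + 8/9 ≈ 3782.89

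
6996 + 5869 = 12865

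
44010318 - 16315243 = 27695075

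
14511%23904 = 14511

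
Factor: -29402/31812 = -1*2^(-1)*3^(-1)*11^(-1)*61^1 = -61/66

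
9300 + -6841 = 2459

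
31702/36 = 15851/18 ≈ 880.61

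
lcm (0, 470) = 0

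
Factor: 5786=2^1 * 11^1 * 263^1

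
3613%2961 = 652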